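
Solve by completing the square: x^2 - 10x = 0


Start: x^2 - 10x + 0 = 0
Move constant: x^2 - 10x = 0
Half of -10 is -5, squared is 25
Add 25 to both sides: x^2 - 10x + 25 = 25
(x - 5)^2 = 25
x - 5 = ±5
x = 5 + 5 = 10 or x = 5 - 5 = 0

x = 0, x = 10


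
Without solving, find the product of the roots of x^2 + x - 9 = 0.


By Vieta's formulas for ax^2 + bx + c = 0:
  Sum of roots = -b/a
  Product of roots = c/a

Here a = 1, b = 1, c = -9
Sum = -(1)/1 = -1
Product = -9/1 = -9

Product = -9


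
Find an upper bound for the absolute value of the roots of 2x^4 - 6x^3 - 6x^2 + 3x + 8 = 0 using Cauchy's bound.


Cauchy's bound: all roots r satisfy |r| <= 1 + max(|a_i/a_n|) for i = 0,...,n-1
where a_n is the leading coefficient.

Coefficients: [2, -6, -6, 3, 8]
Leading coefficient a_n = 2
Ratios |a_i/a_n|: 3, 3, 3/2, 4
Maximum ratio: 4
Cauchy's bound: |r| <= 1 + 4 = 5

Upper bound = 5


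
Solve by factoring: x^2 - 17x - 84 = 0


We need two numbers that multiply to -84 and add to -17.
Those numbers are -21 and 4 (since (-21) * 4 = -84 and (-21) + 4 = -17).
So x^2 - 17x - 84 = (x - 21)(x + 4) = 0
Setting each factor to zero: x = 21 or x = -4

x = -4, x = 21


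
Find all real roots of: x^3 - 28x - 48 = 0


Let p(x) = x^3 - 28x - 48. By the rational root theorem (leading coefficient 1), any rational root is an integer divisor of 48: try ±1, ±2, ... in turn.
Test x = 1: value = -75 ≠ 0.
Test x = -1: value = -21 ≠ 0.
Test x = 2: value = -96 ≠ 0.
Test x = -2: value = 0 ✓, so (x + 2) is a factor.
Synthetic division by (x + 2): bring down 1; 1(-2) + 0 = -2; (-2)(-2) - 28 = -24; (-24)(-2) - 48 = 0 → quotient x^2 - 2x - 24, remainder 0.
Solve the quadratic x^2 - 2x - 24 = 0: discriminant = (-2)^2 - 4(1)(-24) = 4 + 96 = 100.
sqrt(100) = 10, so x = (2 ± 10)/2: x = 6 or x = -4.

x = -4, x = -2, x = 6


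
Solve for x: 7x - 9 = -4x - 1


Starting with: 7x - 9 = -4x - 1
Move all x terms to left: (7 + 4)x = -1 + 9
Simplify: 11x = 8
Divide both sides by 11: x = 8/11

x = 8/11


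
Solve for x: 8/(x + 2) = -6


Multiply both sides by (x + 2): 8 = -6(x + 2)
Distribute: 8 = -6x - 12
-6x = 8 + 12 = 20
x = -10/3

x = -10/3


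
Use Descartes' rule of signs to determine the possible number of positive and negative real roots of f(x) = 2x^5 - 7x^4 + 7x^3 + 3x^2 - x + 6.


Descartes' rule of signs:

For positive roots, count sign changes in f(x) = 2x^5 - 7x^4 + 7x^3 + 3x^2 - x + 6:
Signs of coefficients: +, -, +, +, -, +
Number of sign changes: 4
Possible positive real roots: 4, 2, 0

For negative roots, examine f(-x) = -2x^5 - 7x^4 - 7x^3 + 3x^2 + x + 6:
Signs of coefficients: -, -, -, +, +, +
Number of sign changes: 1
Possible negative real roots: 1

Positive roots: 4 or 2 or 0; Negative roots: 1


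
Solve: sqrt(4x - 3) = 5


Square both sides: 4x - 3 = 5^2 = 25
4x = 25 + 3 = 28
x = 7
Check: sqrt(4*7 - 3) = sqrt(25) = 5 ✓

x = 7


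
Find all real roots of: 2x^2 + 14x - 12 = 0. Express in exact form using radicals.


Using the quadratic formula: x = (-b ± sqrt(b^2 - 4ac)) / (2a)
Here a = 2, b = 14, c = -12
Discriminant = b^2 - 4ac = 14^2 - 4(2)(-12) = 196 + 96 = 292
Since discriminant = 292 > 0, there are two real roots.
x = (-14 ± 2*sqrt(73)) / 4
Simplifying: x = (-7 ± sqrt(73)) / 2
Numerically: x ≈ 0.7720 or x ≈ -7.7720

x = (-7 + sqrt(73)) / 2 or x = (-7 - sqrt(73)) / 2


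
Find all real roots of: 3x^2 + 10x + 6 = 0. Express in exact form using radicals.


Using the quadratic formula: x = (-b ± sqrt(b^2 - 4ac)) / (2a)
Here a = 3, b = 10, c = 6
Discriminant = b^2 - 4ac = 10^2 - 4(3)(6) = 100 - 72 = 28
Since discriminant = 28 > 0, there are two real roots.
x = (-10 ± 2*sqrt(7)) / 6
Simplifying: x = (-5 ± sqrt(7)) / 3
Numerically: x ≈ -0.7847 or x ≈ -2.5486

x = (-5 + sqrt(7)) / 3 or x = (-5 - sqrt(7)) / 3


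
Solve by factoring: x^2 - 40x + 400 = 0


We need two numbers that multiply to 400 and add to -40.
Those numbers are -20 and -20 (since (-20) * (-20) = 400 and (-20) + (-20) = -40).
So x^2 - 40x + 400 = (x - 20)(x - 20) = 0
Setting each factor to zero: x = 20 or x = 20

x = 20


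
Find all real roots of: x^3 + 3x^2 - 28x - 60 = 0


Let p(x) = x^3 + 3x^2 - 28x - 60. By the rational root theorem (leading coefficient 1), any rational root is an integer divisor of 60: try ±1, ±2, ... in turn.
Test x = 1: value = -84 ≠ 0.
Test x = -1: value = -30 ≠ 0.
Test x = 2: value = -96 ≠ 0.
Test x = -2: value = 0 ✓, so (x + 2) is a factor.
Synthetic division by (x + 2): bring down 1; 1(-2) + 3 = 1; 1(-2) - 28 = -30; (-30)(-2) - 60 = 0 → quotient x^2 + x - 30, remainder 0.
Solve the quadratic x^2 + x - 30 = 0: discriminant = 1^2 - 4(1)(-30) = 1 + 120 = 121.
sqrt(121) = 11, so x = (-1 ± 11)/2: x = 5 or x = -6.

x = -6, x = -2, x = 5


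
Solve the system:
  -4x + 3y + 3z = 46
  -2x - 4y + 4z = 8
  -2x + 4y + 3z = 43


Using Cramer's rule. Expand each determinant along the first row.
D  = (-4)*[(-4)*3 - 4*4] - 3*[(-2)*3 - 4*(-2)] + 3*[(-2)*4 - (-4)*(-2)]
  = (-4)*(-28) - 3*(2) + 3*(-16) = 58
Dx = 46*[(-4)*3 - 4*4] - 3*[8*3 - 4*43] + 3*[8*4 - (-4)*43]
  = 46*(-28) - 3*(-148) + 3*(204) = -232
Dy = (-4)*[8*3 - 4*43] - 46*[(-2)*3 - 4*(-2)] + 3*[(-2)*43 - 8*(-2)]
  = (-4)*(-148) - 46*(2) + 3*(-70) = 290
Dz = (-4)*[(-4)*43 - 8*4] - 3*[(-2)*43 - 8*(-2)] + 46*[(-2)*4 - (-4)*(-2)]
  = (-4)*(-204) - 3*(-70) + 46*(-16) = 290
x = Dx/D = -232/58 = -4, y = Dy/D = 290/58 = 5, z = Dz/D = 290/58 = 5
Check eq1: (-4)(-4) + (3)(5) + (3)(5) = 46 = 46 ✓
Check eq2: (-2)(-4) + (-4)(5) + (4)(5) = 8 = 8 ✓
Check eq3: (-2)(-4) + (4)(5) + (3)(5) = 43 = 43 ✓

x = -4, y = 5, z = 5


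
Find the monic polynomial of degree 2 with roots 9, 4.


A monic polynomial with roots 9, 4 is:
p(x) = (x - 9)(x - 4)
After multiplying by (x - 9): x - 9
After multiplying by (x - 4): x^2 - 13x + 36

x^2 - 13x + 36


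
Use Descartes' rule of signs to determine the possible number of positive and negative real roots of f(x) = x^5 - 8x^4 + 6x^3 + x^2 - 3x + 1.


Descartes' rule of signs:

For positive roots, count sign changes in f(x) = x^5 - 8x^4 + 6x^3 + x^2 - 3x + 1:
Signs of coefficients: +, -, +, +, -, +
Number of sign changes: 4
Possible positive real roots: 4, 2, 0

For negative roots, examine f(-x) = -x^5 - 8x^4 - 6x^3 + x^2 + 3x + 1:
Signs of coefficients: -, -, -, +, +, +
Number of sign changes: 1
Possible negative real roots: 1

Positive roots: 4 or 2 or 0; Negative roots: 1


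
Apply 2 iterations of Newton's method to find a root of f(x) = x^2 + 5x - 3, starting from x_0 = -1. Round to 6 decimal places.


Newton's method: x_(n+1) = x_n - f(x_n)/f'(x_n)
f(x) = x^2 + 5x - 3
f'(x) = 2x + 5

Iteration 1:
  f(-1.000000) = -7.000000
  f'(-1.000000) = 3.000000
  x_1 = -1.000000 - (-7.000000)/(3.000000) = 1.333333

Iteration 2:
  f(1.333333) = 5.444444
  f'(1.333333) = 7.666667
  x_2 = 1.333333 - (5.444444)/(7.666667) = 0.623188

x_2 = 0.623188


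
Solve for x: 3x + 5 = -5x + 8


Starting with: 3x + 5 = -5x + 8
Move all x terms to left: (3 + 5)x = 8 - 5
Simplify: 8x = 3
Divide both sides by 8: x = 3/8

x = 3/8


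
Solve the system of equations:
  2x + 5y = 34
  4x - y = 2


Using Cramer's rule:
Determinant D = (2)(-1) - (4)(5) = -2 - 20 = -22
Dx = (34)(-1) - (2)(5) = -34 - 10 = -44
Dy = (2)(2) - (4)(34) = 4 - 136 = -132
x = Dx/D = -44/-22 = 2
y = Dy/D = -132/-22 = 6

x = 2, y = 6


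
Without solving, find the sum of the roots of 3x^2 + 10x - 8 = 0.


By Vieta's formulas for ax^2 + bx + c = 0:
  Sum of roots = -b/a
  Product of roots = c/a

Here a = 3, b = 10, c = -8
Sum = -(10)/3 = -10/3
Product = -8/3 = -8/3

Sum = -10/3


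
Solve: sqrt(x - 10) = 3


Square both sides: x - 10 = 3^2 = 9
x = 9 + 10 = 19
x = 19
Check: sqrt(1*19 - 10) = sqrt(9) = 3 ✓

x = 19


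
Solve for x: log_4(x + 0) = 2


Convert to exponential form: x + 0 = 4^2 = 16
x = 16 - 0 = 16
Check: log_4(16 + 0) = log_4(16) = log_4(16) = 2 ✓

x = 16


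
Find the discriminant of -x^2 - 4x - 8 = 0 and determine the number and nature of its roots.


For ax^2 + bx + c = 0, discriminant D = b^2 - 4ac
Here a = -1, b = -4, c = -8
D = (-4)^2 - 4(-1)(-8) = 16 - 32 = -16

D = -16 < 0
The equation has no real roots (2 complex conjugate roots).

Discriminant = -16, no real roots (2 complex conjugate roots)


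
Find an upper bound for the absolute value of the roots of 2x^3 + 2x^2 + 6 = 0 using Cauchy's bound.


Cauchy's bound: all roots r satisfy |r| <= 1 + max(|a_i/a_n|) for i = 0,...,n-1
where a_n is the leading coefficient.

Coefficients: [2, 2, 0, 6]
Leading coefficient a_n = 2
Ratios |a_i/a_n|: 1, 0, 3
Maximum ratio: 3
Cauchy's bound: |r| <= 1 + 3 = 4

Upper bound = 4


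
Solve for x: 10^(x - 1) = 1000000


Express both sides with the same base.
1000000 = 10^6
Since the bases match, equate exponents: x - 1 = 6
So x = 6 - (-1) = 7

x = 7


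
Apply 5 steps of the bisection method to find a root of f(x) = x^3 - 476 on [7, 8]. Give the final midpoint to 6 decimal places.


f(x) = x^3 - 476
f(7) = -133 < 0
f(8) = 36 > 0

Step 1: midpoint = (7.000000 + 8.000000)/2 = 7.500000
  f(7.500000) = -54.125000
  f(mid) < 0, so root is in [7.500000, 8.000000]

Step 2: midpoint = (7.500000 + 8.000000)/2 = 7.750000
  f(7.750000) = -10.515625
  f(mid) < 0, so root is in [7.750000, 8.000000]

Step 3: midpoint = (7.750000 + 8.000000)/2 = 7.875000
  f(7.875000) = 12.373047
  f(mid) > 0, so root is in [7.750000, 7.875000]

Step 4: midpoint = (7.750000 + 7.875000)/2 = 7.812500
  f(7.812500) = 0.837158
  f(mid) > 0, so root is in [7.750000, 7.812500]

Step 5: midpoint = (7.750000 + 7.812500)/2 = 7.781250
  f(7.781250) = -4.862030
  f(mid) < 0, so root is in [7.781250, 7.812500]

midpoint = 7.781250


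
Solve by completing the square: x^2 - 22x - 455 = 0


Start: x^2 - 22x - 455 = 0
Move constant: x^2 - 22x = 455
Half of -22 is -11, squared is 121
Add 121 to both sides: x^2 - 22x + 121 = 576
(x - 11)^2 = 576
x - 11 = ±24
x = 11 + 24 = 35 or x = 11 - 24 = -13

x = -13, x = 35


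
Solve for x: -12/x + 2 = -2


Subtract 2 from both sides: -12/x = -4
Multiply both sides by x: -12 = -4 * x
Divide by -4: x = 3

x = 3


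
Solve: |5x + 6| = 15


An absolute value equation |expr| = 15 gives two cases:
Case 1: 5x + 6 = 15
  5x = 9, so x = 9/5
Case 2: 5x + 6 = -15
  5x = -21, so x = -21/5

x = -21/5, x = 9/5


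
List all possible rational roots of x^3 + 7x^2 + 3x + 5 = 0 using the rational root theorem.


Rational root theorem: possible roots are ±p/q where:
  p divides the constant term (5): p ∈ {1, 5}
  q divides the leading coefficient (1): q ∈ {1}

All possible rational roots: -5, -1, 1, 5

-5, -1, 1, 5


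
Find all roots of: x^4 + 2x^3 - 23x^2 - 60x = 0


The constant term is 0, so x = 0 is a root. Factor out x:
  x^3 + 2x^2 - 23x - 60 = 0
Let p(x) = x^3 + 2x^2 - 23x - 60. By the rational root theorem (leading coefficient 1), any rational root is an integer divisor of 60: try ±1, ±2, ... in turn.
Test x = 1: value = -80 ≠ 0.
Test x = -1: value = -36 ≠ 0.
Test x = 2: value = -90 ≠ 0.
Test x = -2: value = -14 ≠ 0.
Test x = 3: value = -84 ≠ 0.
Test x = -3: value = 0 ✓, so (x + 3) is a factor.
Synthetic division by (x + 3): bring down 1; 1(-3) + 2 = -1; (-1)(-3) - 23 = -20; (-20)(-3) - 60 = 0 → quotient x^2 - x - 20, remainder 0.
Solve the quadratic x^2 - x - 20 = 0: discriminant = (-1)^2 - 4(1)(-20) = 1 + 80 = 81.
sqrt(81) = 9, so x = (1 ± 9)/2: x = 5 or x = -4.
Collecting all roots found:

x = -4, x = -3, x = 0, x = 5


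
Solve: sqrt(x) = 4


Square both sides: x = 4^2 = 16
x = 16 - 0 = 16
x = 16
Check: sqrt(1*16 + 0) = sqrt(16) = 4 ✓

x = 16


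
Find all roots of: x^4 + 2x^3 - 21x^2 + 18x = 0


The constant term is 0, so x = 0 is a root. Factor out x:
  x^3 + 2x^2 - 21x + 18 = 0
Let p(x) = x^3 + 2x^2 - 21x + 18. By the rational root theorem (leading coefficient 1), any rational root is an integer divisor of 18: try ±1, ±2, ... in turn.
Test x = 1: value = 0 ✓, so (x - 1) is a factor.
Synthetic division by (x - 1): bring down 1; 1(1) + 2 = 3; 3(1) - 21 = -18; (-18)(1) + 18 = 0 → quotient x^2 + 3x - 18, remainder 0.
Solve the quadratic x^2 + 3x - 18 = 0: discriminant = 3^2 - 4(1)(-18) = 9 + 72 = 81.
sqrt(81) = 9, so x = (-3 ± 9)/2: x = 3 or x = -6.
Collecting all roots found:

x = -6, x = 0, x = 1, x = 3


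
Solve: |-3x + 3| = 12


An absolute value equation |expr| = 12 gives two cases:
Case 1: -3x + 3 = 12
  -3x = 9, so x = -3
Case 2: -3x + 3 = -12
  -3x = -15, so x = 5

x = -3, x = 5


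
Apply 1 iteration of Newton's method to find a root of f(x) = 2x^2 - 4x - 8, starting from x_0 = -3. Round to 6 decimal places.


Newton's method: x_(n+1) = x_n - f(x_n)/f'(x_n)
f(x) = 2x^2 - 4x - 8
f'(x) = 4x - 4

Iteration 1:
  f(-3.000000) = 22.000000
  f'(-3.000000) = -16.000000
  x_1 = -3.000000 - (22.000000)/(-16.000000) = -1.625000

x_1 = -1.625000


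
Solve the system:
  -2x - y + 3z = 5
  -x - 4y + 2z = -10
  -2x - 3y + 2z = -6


Using Cramer's rule. Expand each determinant along the first row.
D  = (-2)*[(-4)*2 - 2*(-3)] - (-1)*[(-1)*2 - 2*(-2)] + 3*[(-1)*(-3) - (-4)*(-2)]
  = (-2)*(-2) - (-1)*(2) + 3*(-5) = -9
Dx = 5*[(-4)*2 - 2*(-3)] - (-1)*[(-10)*2 - 2*(-6)] + 3*[(-10)*(-3) - (-4)*(-6)]
  = 5*(-2) - (-1)*(-8) + 3*(6) = 0
Dy = (-2)*[(-10)*2 - 2*(-6)] - 5*[(-1)*2 - 2*(-2)] + 3*[(-1)*(-6) - (-10)*(-2)]
  = (-2)*(-8) - 5*(2) + 3*(-14) = -36
Dz = (-2)*[(-4)*(-6) - (-10)*(-3)] - (-1)*[(-1)*(-6) - (-10)*(-2)] + 5*[(-1)*(-3) - (-4)*(-2)]
  = (-2)*(-6) - (-1)*(-14) + 5*(-5) = -27
x = Dx/D = 0/-9 = 0, y = Dy/D = -36/-9 = 4, z = Dz/D = -27/-9 = 3
Check eq1: (-2)(0) + (-1)(4) + (3)(3) = 5 = 5 ✓
Check eq2: (-1)(0) + (-4)(4) + (2)(3) = -10 = -10 ✓
Check eq3: (-2)(0) + (-3)(4) + (2)(3) = -6 = -6 ✓

x = 0, y = 4, z = 3


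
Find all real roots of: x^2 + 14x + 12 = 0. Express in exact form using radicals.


Using the quadratic formula: x = (-b ± sqrt(b^2 - 4ac)) / (2a)
Here a = 1, b = 14, c = 12
Discriminant = b^2 - 4ac = 14^2 - 4(1)(12) = 196 - 48 = 148
Since discriminant = 148 > 0, there are two real roots.
x = (-14 ± 2*sqrt(37)) / 2
Simplifying: x = -7 ± sqrt(37)
Numerically: x ≈ -0.9172 or x ≈ -13.0828

x = -7 + sqrt(37) or x = -7 - sqrt(37)


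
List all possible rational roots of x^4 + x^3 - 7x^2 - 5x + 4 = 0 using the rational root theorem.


Rational root theorem: possible roots are ±p/q where:
  p divides the constant term (4): p ∈ {1, 2, 4}
  q divides the leading coefficient (1): q ∈ {1}

All possible rational roots: -4, -2, -1, 1, 2, 4

-4, -2, -1, 1, 2, 4


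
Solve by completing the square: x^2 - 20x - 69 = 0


Start: x^2 - 20x - 69 = 0
Move constant: x^2 - 20x = 69
Half of -20 is -10, squared is 100
Add 100 to both sides: x^2 - 20x + 100 = 169
(x - 10)^2 = 169
x - 10 = ±13
x = 10 + 13 = 23 or x = 10 - 13 = -3

x = -3, x = 23


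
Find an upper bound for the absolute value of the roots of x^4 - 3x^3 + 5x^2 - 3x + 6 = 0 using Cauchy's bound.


Cauchy's bound: all roots r satisfy |r| <= 1 + max(|a_i/a_n|) for i = 0,...,n-1
where a_n is the leading coefficient.

Coefficients: [1, -3, 5, -3, 6]
Leading coefficient a_n = 1
Ratios |a_i/a_n|: 3, 5, 3, 6
Maximum ratio: 6
Cauchy's bound: |r| <= 1 + 6 = 7

Upper bound = 7


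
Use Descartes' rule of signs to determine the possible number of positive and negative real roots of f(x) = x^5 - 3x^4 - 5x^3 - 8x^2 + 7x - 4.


Descartes' rule of signs:

For positive roots, count sign changes in f(x) = x^5 - 3x^4 - 5x^3 - 8x^2 + 7x - 4:
Signs of coefficients: +, -, -, -, +, -
Number of sign changes: 3
Possible positive real roots: 3, 1

For negative roots, examine f(-x) = -x^5 - 3x^4 + 5x^3 - 8x^2 - 7x - 4:
Signs of coefficients: -, -, +, -, -, -
Number of sign changes: 2
Possible negative real roots: 2, 0

Positive roots: 3 or 1; Negative roots: 2 or 0


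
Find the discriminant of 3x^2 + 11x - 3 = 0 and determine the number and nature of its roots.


For ax^2 + bx + c = 0, discriminant D = b^2 - 4ac
Here a = 3, b = 11, c = -3
D = (11)^2 - 4(3)(-3) = 121 + 36 = 157

D = 157 > 0 but not a perfect square
The equation has 2 distinct real irrational roots.

Discriminant = 157, 2 distinct real irrational roots


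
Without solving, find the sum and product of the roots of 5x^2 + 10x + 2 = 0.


By Vieta's formulas for ax^2 + bx + c = 0:
  Sum of roots = -b/a
  Product of roots = c/a

Here a = 5, b = 10, c = 2
Sum = -(10)/5 = -2
Product = 2/5 = 2/5

Sum = -2, Product = 2/5


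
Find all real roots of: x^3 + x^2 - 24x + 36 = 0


Let p(x) = x^3 + x^2 - 24x + 36. By the rational root theorem (leading coefficient 1), any rational root is an integer divisor of 36: try ±1, ±2, ... in turn.
Test x = 1: value = 14 ≠ 0.
Test x = -1: value = 60 ≠ 0.
Test x = 2: value = 0 ✓, so (x - 2) is a factor.
Synthetic division by (x - 2): bring down 1; 1(2) + 1 = 3; 3(2) - 24 = -18; (-18)(2) + 36 = 0 → quotient x^2 + 3x - 18, remainder 0.
Solve the quadratic x^2 + 3x - 18 = 0: discriminant = 3^2 - 4(1)(-18) = 9 + 72 = 81.
sqrt(81) = 9, so x = (-3 ± 9)/2: x = 3 or x = -6.

x = -6, x = 2, x = 3


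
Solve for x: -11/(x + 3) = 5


Multiply both sides by (x + 3): -11 = 5(x + 3)
Distribute: -11 = 5x + 15
5x = -11 - 15 = -26
x = -26/5

x = -26/5


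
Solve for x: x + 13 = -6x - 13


Starting with: x + 13 = -6x - 13
Move all x terms to left: (1 + 6)x = -13 - 13
Simplify: 7x = -26
Divide both sides by 7: x = -26/7

x = -26/7


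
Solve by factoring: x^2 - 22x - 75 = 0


We need two numbers that multiply to -75 and add to -22.
Those numbers are 3 and -25 (since 3 * (-25) = -75 and 3 + (-25) = -22).
So x^2 - 22x - 75 = (x + 3)(x - 25) = 0
Setting each factor to zero: x = -3 or x = 25

x = -3, x = 25


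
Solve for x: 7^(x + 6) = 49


Express both sides with the same base.
49 = 7^2
Since the bases match, equate exponents: x + 6 = 2
So x = 2 - (6) = -4

x = -4


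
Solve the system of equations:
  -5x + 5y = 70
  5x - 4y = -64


Using Cramer's rule:
Determinant D = (-5)(-4) - (5)(5) = 20 - 25 = -5
Dx = (70)(-4) - (-64)(5) = -280 + 320 = 40
Dy = (-5)(-64) - (5)(70) = 320 - 350 = -30
x = Dx/D = 40/-5 = -8
y = Dy/D = -30/-5 = 6

x = -8, y = 6


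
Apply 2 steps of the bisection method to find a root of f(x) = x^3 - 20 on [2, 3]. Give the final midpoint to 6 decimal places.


f(x) = x^3 - 20
f(2) = -12 < 0
f(3) = 7 > 0

Step 1: midpoint = (2.000000 + 3.000000)/2 = 2.500000
  f(2.500000) = -4.375000
  f(mid) < 0, so root is in [2.500000, 3.000000]

Step 2: midpoint = (2.500000 + 3.000000)/2 = 2.750000
  f(2.750000) = 0.796875
  f(mid) > 0, so root is in [2.500000, 2.750000]

midpoint = 2.750000


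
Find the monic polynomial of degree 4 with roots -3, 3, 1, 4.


A monic polynomial with roots -3, 3, 1, 4 is:
p(x) = (x + 3)(x - 3)(x - 1)(x - 4)
After multiplying by (x + 3): x + 3
After multiplying by (x - 3): x^2 - 9
After multiplying by (x - 1): x^3 - x^2 - 9x + 9
After multiplying by (x - 4): x^4 - 5x^3 - 5x^2 + 45x - 36

x^4 - 5x^3 - 5x^2 + 45x - 36


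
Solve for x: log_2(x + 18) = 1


Convert to exponential form: x + 18 = 2^1 = 2
x = 2 - 18 = -16
Check: log_2(-16 + 18) = log_2(2) = log_2(2) = 1 ✓

x = -16


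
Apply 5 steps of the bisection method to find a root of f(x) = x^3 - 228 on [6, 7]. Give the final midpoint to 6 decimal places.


f(x) = x^3 - 228
f(6) = -12 < 0
f(7) = 115 > 0

Step 1: midpoint = (6.000000 + 7.000000)/2 = 6.500000
  f(6.500000) = 46.625000
  f(mid) > 0, so root is in [6.000000, 6.500000]

Step 2: midpoint = (6.000000 + 6.500000)/2 = 6.250000
  f(6.250000) = 16.140625
  f(mid) > 0, so root is in [6.000000, 6.250000]

Step 3: midpoint = (6.000000 + 6.250000)/2 = 6.125000
  f(6.125000) = 1.783203
  f(mid) > 0, so root is in [6.000000, 6.125000]

Step 4: midpoint = (6.000000 + 6.125000)/2 = 6.062500
  f(6.062500) = -5.179443
  f(mid) < 0, so root is in [6.062500, 6.125000]

Step 5: midpoint = (6.062500 + 6.125000)/2 = 6.093750
  f(6.093750) = -1.715973
  f(mid) < 0, so root is in [6.093750, 6.125000]

midpoint = 6.093750


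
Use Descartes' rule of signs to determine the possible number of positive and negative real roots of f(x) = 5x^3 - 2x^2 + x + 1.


Descartes' rule of signs:

For positive roots, count sign changes in f(x) = 5x^3 - 2x^2 + x + 1:
Signs of coefficients: +, -, +, +
Number of sign changes: 2
Possible positive real roots: 2, 0

For negative roots, examine f(-x) = -5x^3 - 2x^2 - x + 1:
Signs of coefficients: -, -, -, +
Number of sign changes: 1
Possible negative real roots: 1

Positive roots: 2 or 0; Negative roots: 1


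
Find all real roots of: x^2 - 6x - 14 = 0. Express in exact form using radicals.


Using the quadratic formula: x = (-b ± sqrt(b^2 - 4ac)) / (2a)
Here a = 1, b = -6, c = -14
Discriminant = b^2 - 4ac = (-6)^2 - 4(1)(-14) = 36 + 56 = 92
Since discriminant = 92 > 0, there are two real roots.
x = (6 ± 2*sqrt(23)) / 2
Simplifying: x = 3 ± sqrt(23)
Numerically: x ≈ 7.7958 or x ≈ -1.7958

x = 3 + sqrt(23) or x = 3 - sqrt(23)


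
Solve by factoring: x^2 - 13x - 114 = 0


We need two numbers that multiply to -114 and add to -13.
Those numbers are -19 and 6 (since (-19) * 6 = -114 and (-19) + 6 = -13).
So x^2 - 13x - 114 = (x - 19)(x + 6) = 0
Setting each factor to zero: x = 19 or x = -6

x = -6, x = 19


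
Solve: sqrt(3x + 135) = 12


Square both sides: 3x + 135 = 12^2 = 144
3x = 144 - 135 = 9
x = 3
Check: sqrt(3*3 + 135) = sqrt(144) = 12 ✓

x = 3


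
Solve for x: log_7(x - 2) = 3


Convert to exponential form: x - 2 = 7^3 = 343
x = 343 + 2 = 345
Check: log_7(345 - 2) = log_7(343) = log_7(343) = 3 ✓

x = 345


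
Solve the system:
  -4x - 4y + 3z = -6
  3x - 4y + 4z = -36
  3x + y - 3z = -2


Using Cramer's rule. Expand each determinant along the first row.
D  = (-4)*[(-4)*(-3) - 4*1] - (-4)*[3*(-3) - 4*3] + 3*[3*1 - (-4)*3]
  = (-4)*(8) - (-4)*(-21) + 3*(15) = -71
Dx = (-6)*[(-4)*(-3) - 4*1] - (-4)*[(-36)*(-3) - 4*(-2)] + 3*[(-36)*1 - (-4)*(-2)]
  = (-6)*(8) - (-4)*(116) + 3*(-44) = 284
Dy = (-4)*[(-36)*(-3) - 4*(-2)] - (-6)*[3*(-3) - 4*3] + 3*[3*(-2) - (-36)*3]
  = (-4)*(116) - (-6)*(-21) + 3*(102) = -284
Dz = (-4)*[(-4)*(-2) - (-36)*1] - (-4)*[3*(-2) - (-36)*3] + (-6)*[3*1 - (-4)*3]
  = (-4)*(44) - (-4)*(102) + (-6)*(15) = 142
x = Dx/D = 284/-71 = -4, y = Dy/D = -284/-71 = 4, z = Dz/D = 142/-71 = -2
Check eq1: (-4)(-4) + (-4)(4) + (3)(-2) = -6 = -6 ✓
Check eq2: (3)(-4) + (-4)(4) + (4)(-2) = -36 = -36 ✓
Check eq3: (3)(-4) + (1)(4) + (-3)(-2) = -2 = -2 ✓

x = -4, y = 4, z = -2


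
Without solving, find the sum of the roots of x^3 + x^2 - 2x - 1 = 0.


By Vieta's formulas for x^3 + bx^2 + cx + d = 0:
  r1 + r2 + r3 = -b/a = -1
  r1*r2 + r1*r3 + r2*r3 = c/a = -2
  r1*r2*r3 = -d/a = 1


Sum = -1


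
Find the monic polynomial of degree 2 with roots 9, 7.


A monic polynomial with roots 9, 7 is:
p(x) = (x - 9)(x - 7)
After multiplying by (x - 9): x - 9
After multiplying by (x - 7): x^2 - 16x + 63

x^2 - 16x + 63


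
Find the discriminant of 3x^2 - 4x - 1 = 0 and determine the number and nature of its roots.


For ax^2 + bx + c = 0, discriminant D = b^2 - 4ac
Here a = 3, b = -4, c = -1
D = (-4)^2 - 4(3)(-1) = 16 + 12 = 28

D = 28 > 0 but not a perfect square
The equation has 2 distinct real irrational roots.

Discriminant = 28, 2 distinct real irrational roots


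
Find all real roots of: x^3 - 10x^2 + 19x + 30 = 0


Let p(x) = x^3 - 10x^2 + 19x + 30. By the rational root theorem (leading coefficient 1), any rational root is an integer divisor of 30: try ±1, ±2, ... in turn.
Test x = 1: value = 40 ≠ 0.
Test x = -1: value = 0 ✓, so (x + 1) is a factor.
Synthetic division by (x + 1): bring down 1; 1(-1) - 10 = -11; (-11)(-1) + 19 = 30; 30(-1) + 30 = 0 → quotient x^2 - 11x + 30, remainder 0.
Solve the quadratic x^2 - 11x + 30 = 0: discriminant = (-11)^2 - 4(1)(30) = 121 - 120 = 1.
sqrt(1) = 1, so x = (11 ± 1)/2: x = 6 or x = 5.

x = -1, x = 5, x = 6


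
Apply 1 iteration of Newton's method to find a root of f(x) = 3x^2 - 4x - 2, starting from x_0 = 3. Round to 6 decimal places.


Newton's method: x_(n+1) = x_n - f(x_n)/f'(x_n)
f(x) = 3x^2 - 4x - 2
f'(x) = 6x - 4

Iteration 1:
  f(3.000000) = 13.000000
  f'(3.000000) = 14.000000
  x_1 = 3.000000 - (13.000000)/(14.000000) = 2.071429

x_1 = 2.071429


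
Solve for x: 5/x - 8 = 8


Subtract -8 from both sides: 5/x = 16
Multiply both sides by x: 5 = 16 * x
Divide by 16: x = 5/16

x = 5/16


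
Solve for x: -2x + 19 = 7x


Starting with: -2x + 19 = 7x
Move all x terms to left: (-2 - 7)x = 0 - 19
Simplify: -9x = -19
Divide both sides by -9: x = 19/9

x = 19/9


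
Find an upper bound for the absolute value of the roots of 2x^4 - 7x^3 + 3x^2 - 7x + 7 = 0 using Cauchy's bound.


Cauchy's bound: all roots r satisfy |r| <= 1 + max(|a_i/a_n|) for i = 0,...,n-1
where a_n is the leading coefficient.

Coefficients: [2, -7, 3, -7, 7]
Leading coefficient a_n = 2
Ratios |a_i/a_n|: 7/2, 3/2, 7/2, 7/2
Maximum ratio: 7/2
Cauchy's bound: |r| <= 1 + 7/2 = 9/2

Upper bound = 9/2


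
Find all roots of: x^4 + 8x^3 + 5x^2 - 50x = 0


The constant term is 0, so x = 0 is a root. Factor out x:
  x^3 + 8x^2 + 5x - 50 = 0
Let p(x) = x^3 + 8x^2 + 5x - 50. By the rational root theorem (leading coefficient 1), any rational root is an integer divisor of 50: try ±1, ±2, ... in turn.
Test x = 1: value = -36 ≠ 0.
Test x = -1: value = -48 ≠ 0.
Test x = 2: value = 0 ✓, so (x - 2) is a factor.
Synthetic division by (x - 2): bring down 1; 1(2) + 8 = 10; 10(2) + 5 = 25; 25(2) - 50 = 0 → quotient x^2 + 10x + 25, remainder 0.
Solve the quadratic x^2 + 10x + 25 = 0: discriminant = 10^2 - 4(1)(25) = 100 - 100 = 0.
Discriminant = 0, so a double root: x = -10/2 = -5.
Collecting all roots found:

x = -5 (multiplicity 2), x = 0, x = 2


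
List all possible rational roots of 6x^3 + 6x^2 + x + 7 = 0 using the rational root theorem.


Rational root theorem: possible roots are ±p/q where:
  p divides the constant term (7): p ∈ {1, 7}
  q divides the leading coefficient (6): q ∈ {1, 2, 3, 6}

All possible rational roots: -7, -7/2, -7/3, -7/6, -1, -1/2, -1/3, -1/6, 1/6, 1/3, 1/2, 1, 7/6, 7/3, 7/2, 7

-7, -7/2, -7/3, -7/6, -1, -1/2, -1/3, -1/6, 1/6, 1/3, 1/2, 1, 7/6, 7/3, 7/2, 7


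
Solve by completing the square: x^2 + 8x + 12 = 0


Start: x^2 + 8x + 12 = 0
Move constant: x^2 + 8x = -12
Half of 8 is 4, squared is 16
Add 16 to both sides: x^2 + 8x + 16 = 4
(x + 4)^2 = 4
x + 4 = ±2
x = -4 + 2 = -2 or x = -4 - 2 = -6

x = -6, x = -2


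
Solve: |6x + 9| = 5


An absolute value equation |expr| = 5 gives two cases:
Case 1: 6x + 9 = 5
  6x = -4, so x = -2/3
Case 2: 6x + 9 = -5
  6x = -14, so x = -7/3

x = -7/3, x = -2/3


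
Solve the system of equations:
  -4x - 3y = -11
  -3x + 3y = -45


Using Cramer's rule:
Determinant D = (-4)(3) - (-3)(-3) = -12 - 9 = -21
Dx = (-11)(3) - (-45)(-3) = -33 - 135 = -168
Dy = (-4)(-45) - (-3)(-11) = 180 - 33 = 147
x = Dx/D = -168/-21 = 8
y = Dy/D = 147/-21 = -7

x = 8, y = -7


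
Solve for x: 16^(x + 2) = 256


Express both sides with the same base.
256 = 16^2
Since the bases match, equate exponents: x + 2 = 2
So x = 2 - (2) = 0

x = 0


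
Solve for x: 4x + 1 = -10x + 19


Starting with: 4x + 1 = -10x + 19
Move all x terms to left: (4 + 10)x = 19 - 1
Simplify: 14x = 18
Divide both sides by 14: x = 9/7

x = 9/7


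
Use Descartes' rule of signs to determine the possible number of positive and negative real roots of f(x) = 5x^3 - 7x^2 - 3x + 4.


Descartes' rule of signs:

For positive roots, count sign changes in f(x) = 5x^3 - 7x^2 - 3x + 4:
Signs of coefficients: +, -, -, +
Number of sign changes: 2
Possible positive real roots: 2, 0

For negative roots, examine f(-x) = -5x^3 - 7x^2 + 3x + 4:
Signs of coefficients: -, -, +, +
Number of sign changes: 1
Possible negative real roots: 1

Positive roots: 2 or 0; Negative roots: 1


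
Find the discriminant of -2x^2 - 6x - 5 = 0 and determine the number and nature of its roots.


For ax^2 + bx + c = 0, discriminant D = b^2 - 4ac
Here a = -2, b = -6, c = -5
D = (-6)^2 - 4(-2)(-5) = 36 - 40 = -4

D = -4 < 0
The equation has no real roots (2 complex conjugate roots).

Discriminant = -4, no real roots (2 complex conjugate roots)


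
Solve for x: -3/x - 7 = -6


Subtract -7 from both sides: -3/x = 1
Multiply both sides by x: -3 = 1 * x
Divide by 1: x = -3

x = -3


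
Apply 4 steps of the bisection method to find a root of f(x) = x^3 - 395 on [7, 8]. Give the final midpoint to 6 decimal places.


f(x) = x^3 - 395
f(7) = -52 < 0
f(8) = 117 > 0

Step 1: midpoint = (7.000000 + 8.000000)/2 = 7.500000
  f(7.500000) = 26.875000
  f(mid) > 0, so root is in [7.000000, 7.500000]

Step 2: midpoint = (7.000000 + 7.500000)/2 = 7.250000
  f(7.250000) = -13.921875
  f(mid) < 0, so root is in [7.250000, 7.500000]

Step 3: midpoint = (7.250000 + 7.500000)/2 = 7.375000
  f(7.375000) = 6.130859
  f(mid) > 0, so root is in [7.250000, 7.375000]

Step 4: midpoint = (7.250000 + 7.375000)/2 = 7.312500
  f(7.312500) = -3.981201
  f(mid) < 0, so root is in [7.312500, 7.375000]

midpoint = 7.312500


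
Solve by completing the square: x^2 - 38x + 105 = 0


Start: x^2 - 38x + 105 = 0
Move constant: x^2 - 38x = -105
Half of -38 is -19, squared is 361
Add 361 to both sides: x^2 - 38x + 361 = 256
(x - 19)^2 = 256
x - 19 = ±16
x = 19 + 16 = 35 or x = 19 - 16 = 3

x = 3, x = 35


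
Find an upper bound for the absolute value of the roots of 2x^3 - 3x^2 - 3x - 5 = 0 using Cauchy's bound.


Cauchy's bound: all roots r satisfy |r| <= 1 + max(|a_i/a_n|) for i = 0,...,n-1
where a_n is the leading coefficient.

Coefficients: [2, -3, -3, -5]
Leading coefficient a_n = 2
Ratios |a_i/a_n|: 3/2, 3/2, 5/2
Maximum ratio: 5/2
Cauchy's bound: |r| <= 1 + 5/2 = 7/2

Upper bound = 7/2


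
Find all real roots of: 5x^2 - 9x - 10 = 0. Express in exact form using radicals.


Using the quadratic formula: x = (-b ± sqrt(b^2 - 4ac)) / (2a)
Here a = 5, b = -9, c = -10
Discriminant = b^2 - 4ac = (-9)^2 - 4(5)(-10) = 81 + 200 = 281
Since discriminant = 281 > 0, there are two real roots.
x = (9 ± sqrt(281)) / 10
Numerically: x ≈ 2.5763 or x ≈ -0.7763

x = (9 + sqrt(281)) / 10 or x = (9 - sqrt(281)) / 10


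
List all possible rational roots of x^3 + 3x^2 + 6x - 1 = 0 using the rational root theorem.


Rational root theorem: possible roots are ±p/q where:
  p divides the constant term (-1): p ∈ {1}
  q divides the leading coefficient (1): q ∈ {1}

All possible rational roots: -1, 1

-1, 1


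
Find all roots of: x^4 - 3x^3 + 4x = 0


The constant term is 0, so x = 0 is a root. Factor out x:
  x^3 - 3x^2 + 4 = 0
Let p(x) = x^3 - 3x^2 + 4. By the rational root theorem (leading coefficient 1), any rational root is an integer divisor of 4: try ±1, ±2, ... in turn.
Test x = 1: value = 2 ≠ 0.
Test x = -1: value = 0 ✓, so (x + 1) is a factor.
Synthetic division by (x + 1): bring down 1; 1(-1) - 3 = -4; (-4)(-1) + 0 = 4; 4(-1) + 4 = 0 → quotient x^2 - 4x + 4, remainder 0.
Solve the quadratic x^2 - 4x + 4 = 0: discriminant = (-4)^2 - 4(1)(4) = 16 - 16 = 0.
Discriminant = 0, so a double root: x = 4/2 = 2.
Collecting all roots found:

x = -1, x = 0, x = 2 (multiplicity 2)


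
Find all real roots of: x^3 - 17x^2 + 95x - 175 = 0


Let p(x) = x^3 - 17x^2 + 95x - 175. By the rational root theorem (leading coefficient 1), any rational root is an integer divisor of 175: try ±1, ±2, ... in turn.
Test x = 1: value = -96 ≠ 0.
Test x = -1: value = -288 ≠ 0.
Test x = 5: value = 0 ✓, so (x - 5) is a factor.
Synthetic division by (x - 5): bring down 1; 1(5) - 17 = -12; (-12)(5) + 95 = 35; 35(5) - 175 = 0 → quotient x^2 - 12x + 35, remainder 0.
Solve the quadratic x^2 - 12x + 35 = 0: discriminant = (-12)^2 - 4(1)(35) = 144 - 140 = 4.
sqrt(4) = 2, so x = (12 ± 2)/2: x = 7 or x = 5.

x = 5 (multiplicity 2), x = 7


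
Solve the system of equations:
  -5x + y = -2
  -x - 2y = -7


Using Cramer's rule:
Determinant D = (-5)(-2) - (-1)(1) = 10 + 1 = 11
Dx = (-2)(-2) - (-7)(1) = 4 + 7 = 11
Dy = (-5)(-7) - (-1)(-2) = 35 - 2 = 33
x = Dx/D = 11/11 = 1
y = Dy/D = 33/11 = 3

x = 1, y = 3


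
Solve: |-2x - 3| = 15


An absolute value equation |expr| = 15 gives two cases:
Case 1: -2x - 3 = 15
  -2x = 18, so x = -9
Case 2: -2x - 3 = -15
  -2x = -12, so x = 6

x = -9, x = 6


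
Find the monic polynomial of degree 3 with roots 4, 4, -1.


A monic polynomial with roots 4, 4, -1 is:
p(x) = (x - 4)(x - 4)(x + 1)
After multiplying by (x - 4): x - 4
After multiplying by (x - 4): x^2 - 8x + 16
After multiplying by (x + 1): x^3 - 7x^2 + 8x + 16

x^3 - 7x^2 + 8x + 16


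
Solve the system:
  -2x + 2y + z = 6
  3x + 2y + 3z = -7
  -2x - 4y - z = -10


Using Cramer's rule. Expand each determinant along the first row.
D  = (-2)*[2*(-1) - 3*(-4)] - 2*[3*(-1) - 3*(-2)] + 1*[3*(-4) - 2*(-2)]
  = (-2)*(10) - 2*(3) + 1*(-8) = -34
Dx = 6*[2*(-1) - 3*(-4)] - 2*[(-7)*(-1) - 3*(-10)] + 1*[(-7)*(-4) - 2*(-10)]
  = 6*(10) - 2*(37) + 1*(48) = 34
Dy = (-2)*[(-7)*(-1) - 3*(-10)] - 6*[3*(-1) - 3*(-2)] + 1*[3*(-10) - (-7)*(-2)]
  = (-2)*(37) - 6*(3) + 1*(-44) = -136
Dz = (-2)*[2*(-10) - (-7)*(-4)] - 2*[3*(-10) - (-7)*(-2)] + 6*[3*(-4) - 2*(-2)]
  = (-2)*(-48) - 2*(-44) + 6*(-8) = 136
x = Dx/D = 34/-34 = -1, y = Dy/D = -136/-34 = 4, z = Dz/D = 136/-34 = -4
Check eq1: (-2)(-1) + (2)(4) + (1)(-4) = 6 = 6 ✓
Check eq2: (3)(-1) + (2)(4) + (3)(-4) = -7 = -7 ✓
Check eq3: (-2)(-1) + (-4)(4) + (-1)(-4) = -10 = -10 ✓

x = -1, y = 4, z = -4


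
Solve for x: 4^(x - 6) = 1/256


Express both sides with the same base.
1/256 = 4^(-4)
Since the bases match, equate exponents: x - 6 = -4
So x = -4 - (-6) = 2

x = 2


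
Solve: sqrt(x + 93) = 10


Square both sides: x + 93 = 10^2 = 100
x = 100 - 93 = 7
x = 7
Check: sqrt(1*7 + 93) = sqrt(100) = 10 ✓

x = 7


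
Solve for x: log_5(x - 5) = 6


Convert to exponential form: x - 5 = 5^6 = 15625
x = 15625 + 5 = 15630
Check: log_5(15630 - 5) = log_5(15625) = log_5(15625) = 6 ✓

x = 15630


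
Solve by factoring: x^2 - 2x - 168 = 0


We need two numbers that multiply to -168 and add to -2.
Those numbers are 12 and -14 (since 12 * (-14) = -168 and 12 + (-14) = -2).
So x^2 - 2x - 168 = (x + 12)(x - 14) = 0
Setting each factor to zero: x = -12 or x = 14

x = -12, x = 14


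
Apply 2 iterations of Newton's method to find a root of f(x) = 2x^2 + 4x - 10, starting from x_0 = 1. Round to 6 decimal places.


Newton's method: x_(n+1) = x_n - f(x_n)/f'(x_n)
f(x) = 2x^2 + 4x - 10
f'(x) = 4x + 4

Iteration 1:
  f(1.000000) = -4.000000
  f'(1.000000) = 8.000000
  x_1 = 1.000000 - (-4.000000)/(8.000000) = 1.500000

Iteration 2:
  f(1.500000) = 0.500000
  f'(1.500000) = 10.000000
  x_2 = 1.500000 - (0.500000)/(10.000000) = 1.450000

x_2 = 1.450000


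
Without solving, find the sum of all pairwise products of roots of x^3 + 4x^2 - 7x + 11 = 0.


By Vieta's formulas for x^3 + bx^2 + cx + d = 0:
  r1 + r2 + r3 = -b/a = -4
  r1*r2 + r1*r3 + r2*r3 = c/a = -7
  r1*r2*r3 = -d/a = -11


Sum of pairwise products = -7


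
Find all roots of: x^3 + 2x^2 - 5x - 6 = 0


Let p(x) = x^3 + 2x^2 - 5x - 6. By the rational root theorem (leading coefficient 1), any rational root is an integer divisor of 6: try ±1, ±2, ... in turn.
Test x = 1: value = -8 ≠ 0.
Test x = -1: value = 0 ✓, so (x + 1) is a factor.
Synthetic division by (x + 1): bring down 1; 1(-1) + 2 = 1; 1(-1) - 5 = -6; (-6)(-1) - 6 = 0 → quotient x^2 + x - 6, remainder 0.
Solve the quadratic x^2 + x - 6 = 0: discriminant = 1^2 - 4(1)(-6) = 1 + 24 = 25.
sqrt(25) = 5, so x = (-1 ± 5)/2: x = 2 or x = -3.
Collecting all roots found:

x = -3, x = -1, x = 2


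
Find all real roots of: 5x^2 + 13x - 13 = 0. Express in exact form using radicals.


Using the quadratic formula: x = (-b ± sqrt(b^2 - 4ac)) / (2a)
Here a = 5, b = 13, c = -13
Discriminant = b^2 - 4ac = 13^2 - 4(5)(-13) = 169 + 260 = 429
Since discriminant = 429 > 0, there are two real roots.
x = (-13 ± sqrt(429)) / 10
Numerically: x ≈ 0.7712 or x ≈ -3.3712

x = (-13 + sqrt(429)) / 10 or x = (-13 - sqrt(429)) / 10


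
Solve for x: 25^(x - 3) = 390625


Express both sides with the same base.
390625 = 25^4
Since the bases match, equate exponents: x - 3 = 4
So x = 4 - (-3) = 7

x = 7


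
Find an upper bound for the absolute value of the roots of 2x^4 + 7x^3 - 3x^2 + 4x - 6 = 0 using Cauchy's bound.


Cauchy's bound: all roots r satisfy |r| <= 1 + max(|a_i/a_n|) for i = 0,...,n-1
where a_n is the leading coefficient.

Coefficients: [2, 7, -3, 4, -6]
Leading coefficient a_n = 2
Ratios |a_i/a_n|: 7/2, 3/2, 2, 3
Maximum ratio: 7/2
Cauchy's bound: |r| <= 1 + 7/2 = 9/2

Upper bound = 9/2


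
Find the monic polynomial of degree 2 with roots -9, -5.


A monic polynomial with roots -9, -5 is:
p(x) = (x + 9)(x + 5)
After multiplying by (x + 9): x + 9
After multiplying by (x + 5): x^2 + 14x + 45

x^2 + 14x + 45


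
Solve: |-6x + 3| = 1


An absolute value equation |expr| = 1 gives two cases:
Case 1: -6x + 3 = 1
  -6x = -2, so x = 1/3
Case 2: -6x + 3 = -1
  -6x = -4, so x = 2/3

x = 1/3, x = 2/3


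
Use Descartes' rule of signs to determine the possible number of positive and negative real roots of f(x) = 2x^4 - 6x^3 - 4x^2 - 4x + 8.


Descartes' rule of signs:

For positive roots, count sign changes in f(x) = 2x^4 - 6x^3 - 4x^2 - 4x + 8:
Signs of coefficients: +, -, -, -, +
Number of sign changes: 2
Possible positive real roots: 2, 0

For negative roots, examine f(-x) = 2x^4 + 6x^3 - 4x^2 + 4x + 8:
Signs of coefficients: +, +, -, +, +
Number of sign changes: 2
Possible negative real roots: 2, 0

Positive roots: 2 or 0; Negative roots: 2 or 0


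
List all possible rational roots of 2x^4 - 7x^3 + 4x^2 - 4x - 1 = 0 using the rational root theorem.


Rational root theorem: possible roots are ±p/q where:
  p divides the constant term (-1): p ∈ {1}
  q divides the leading coefficient (2): q ∈ {1, 2}

All possible rational roots: -1, -1/2, 1/2, 1

-1, -1/2, 1/2, 1


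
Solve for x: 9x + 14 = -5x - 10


Starting with: 9x + 14 = -5x - 10
Move all x terms to left: (9 + 5)x = -10 - 14
Simplify: 14x = -24
Divide both sides by 14: x = -12/7

x = -12/7


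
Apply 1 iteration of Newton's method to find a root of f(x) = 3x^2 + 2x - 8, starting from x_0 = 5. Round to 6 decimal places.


Newton's method: x_(n+1) = x_n - f(x_n)/f'(x_n)
f(x) = 3x^2 + 2x - 8
f'(x) = 6x + 2

Iteration 1:
  f(5.000000) = 77.000000
  f'(5.000000) = 32.000000
  x_1 = 5.000000 - (77.000000)/(32.000000) = 2.593750

x_1 = 2.593750


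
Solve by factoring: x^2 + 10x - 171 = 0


We need two numbers that multiply to -171 and add to 10.
Those numbers are -9 and 19 (since (-9) * 19 = -171 and (-9) + 19 = 10).
So x^2 + 10x - 171 = (x - 9)(x + 19) = 0
Setting each factor to zero: x = 9 or x = -19

x = -19, x = 9


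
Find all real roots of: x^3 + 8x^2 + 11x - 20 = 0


Let p(x) = x^3 + 8x^2 + 11x - 20. By the rational root theorem (leading coefficient 1), any rational root is an integer divisor of 20: try ±1, ±2, ... in turn.
Test x = 1: value = 0 ✓, so (x - 1) is a factor.
Synthetic division by (x - 1): bring down 1; 1(1) + 8 = 9; 9(1) + 11 = 20; 20(1) - 20 = 0 → quotient x^2 + 9x + 20, remainder 0.
Solve the quadratic x^2 + 9x + 20 = 0: discriminant = 9^2 - 4(1)(20) = 81 - 80 = 1.
sqrt(1) = 1, so x = (-9 ± 1)/2: x = -4 or x = -5.

x = -5, x = -4, x = 1


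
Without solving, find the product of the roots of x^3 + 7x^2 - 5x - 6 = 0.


By Vieta's formulas for x^3 + bx^2 + cx + d = 0:
  r1 + r2 + r3 = -b/a = -7
  r1*r2 + r1*r3 + r2*r3 = c/a = -5
  r1*r2*r3 = -d/a = 6


Product = 6


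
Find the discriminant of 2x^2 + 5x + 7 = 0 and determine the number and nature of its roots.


For ax^2 + bx + c = 0, discriminant D = b^2 - 4ac
Here a = 2, b = 5, c = 7
D = (5)^2 - 4(2)(7) = 25 - 56 = -31

D = -31 < 0
The equation has no real roots (2 complex conjugate roots).

Discriminant = -31, no real roots (2 complex conjugate roots)


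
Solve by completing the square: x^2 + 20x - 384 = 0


Start: x^2 + 20x - 384 = 0
Move constant: x^2 + 20x = 384
Half of 20 is 10, squared is 100
Add 100 to both sides: x^2 + 20x + 100 = 484
(x + 10)^2 = 484
x + 10 = ±22
x = -10 + 22 = 12 or x = -10 - 22 = -32

x = -32, x = 12
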